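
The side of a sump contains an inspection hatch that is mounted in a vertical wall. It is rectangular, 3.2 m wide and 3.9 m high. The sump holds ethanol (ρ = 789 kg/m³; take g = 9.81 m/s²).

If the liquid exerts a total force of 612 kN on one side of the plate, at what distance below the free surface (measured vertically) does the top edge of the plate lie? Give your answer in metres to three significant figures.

d_top ≈ 4.39 m

γ = ρg = 789 × 9.81 / 1000 = 7.74009 kN/m³.
A = 3.2 × 3.9 = 12.48 m².
From F = γ·h_c·A, the centroid depth is h_c = 612/(7.74009 × 12.48) = 6.33564 m.
The centroid lies 3.9/2 = 1.95 m below the top edge, so the top edge sits at h_top = 6.33564 − 1.95 = 4.38564 m below the surface.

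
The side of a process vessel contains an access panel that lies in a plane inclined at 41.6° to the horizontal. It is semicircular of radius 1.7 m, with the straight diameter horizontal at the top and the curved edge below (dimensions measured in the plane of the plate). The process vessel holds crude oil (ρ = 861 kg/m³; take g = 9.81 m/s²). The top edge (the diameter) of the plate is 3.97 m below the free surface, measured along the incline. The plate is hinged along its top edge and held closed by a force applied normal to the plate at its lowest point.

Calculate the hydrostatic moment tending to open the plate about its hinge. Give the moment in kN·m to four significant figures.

M ≈ 91.31 kN·m

γ = ρg = 861 × 9.81 / 1000 = 8.44641 kN/m³.
Let θ = 41.6° be the plate's angle to the horizontal; measure y along the incline from where the plane meets the free surface. Vertical depth h = y·sinθ with sinθ = 0.663926.
The centroid of a semicircle lies 4r/(3π) = 0.721502 m from the diameter, here below the top edge, so y_c = 3.97 + 0.721502 = 4.6915 m and h_c = 4.6915 × 0.663926 = 3.11481 m.
A = πr²/2 = π × 1.7²/2 = 4.5396 m².
Resultant F = γ·h_c·A = 8.44641 × 3.11481 × 4.5396 = 119.432 kN.
I_c = (π/8 − 8/(9π))·r⁴ = 0.109757 × 1.7⁴ = 0.916701 m⁴.
Centre of pressure: y_p = y_c + I_c/(y_c·A) = 4.6915 + 0.916701/(4.6915 × 4.5396) = 4.6915 + 0.0430426 = 4.73454 m along the plane.
The resultant acts 0.721502 + 0.0430426 = 0.764545 m (along the plate) below the hinge at the top edge, so the moment about the hinge is M = F × 0.764545 = 119.432 × 0.764545 = 91.3111 kN·m.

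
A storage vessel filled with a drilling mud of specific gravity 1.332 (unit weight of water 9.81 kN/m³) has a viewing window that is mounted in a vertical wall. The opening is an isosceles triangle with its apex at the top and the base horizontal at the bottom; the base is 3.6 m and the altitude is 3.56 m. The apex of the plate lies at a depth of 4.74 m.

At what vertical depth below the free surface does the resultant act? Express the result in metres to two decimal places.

γ = 1.332 × 9.81 = 13.06692 kN/m³.
With the apex up, the centroid sits 2h/3 = 2 × 3.56/3 = 2.37333 m below the apex, so the centroid depth is h_c = 4.74 + 2.37333 = 7.11333 m.
A = ½ × 3.6 × 3.56 = 6.408 m².
Resultant F = γ·h_c·A = 13.06692 × 7.11333 × 6.408 = 595.619 kN.
I_c = b·h³/36 = 3.6 × 3.56³/36 = 4.5118 m⁴.
Centre of pressure: y_p = y_c + I_c/(y_c·A) = 7.11333 + 4.5118/(7.11333 × 6.408) = 7.11333 + 0.0989816 = 7.21231 m along the plane.

h_p = 7.21 m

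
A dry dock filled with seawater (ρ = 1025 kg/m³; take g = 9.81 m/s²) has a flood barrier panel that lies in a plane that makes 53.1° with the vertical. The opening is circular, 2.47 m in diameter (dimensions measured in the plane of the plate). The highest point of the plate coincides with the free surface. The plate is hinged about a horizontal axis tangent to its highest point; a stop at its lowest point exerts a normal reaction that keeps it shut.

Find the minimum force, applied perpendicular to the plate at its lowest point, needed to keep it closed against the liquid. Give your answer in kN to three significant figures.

P ≈ 22.3 kN

γ = ρg = 1025 × 9.81 / 1000 = 10.05525 kN/m³.
The plate makes 53.1° with the vertical, i.e. θ = 90° − 53.1° = 36.9° to the horizontal. Measuring y along the incline from the free-surface line, vertical depth h = y·sinθ with sinθ = 0.600420.
The centroid is at the centre, 1.235 m below the top of the plate, so y_c = 1.235 m and h_c = 1.235 × 0.600420 = 0.741519 m.
A = π(1.235)² = 4.79164 m².
Resultant F = γ·h_c·A = 10.05525 × 0.741519 × 4.79164 = 35.7272 kN.
I_c = πr⁴/4 = π × 1.235⁴/4 = 1.82708 m⁴.
Centre of pressure: y_p = y_c + I_c/(y_c·A) = 1.235 + 1.82708/(1.235 × 4.79164) = 1.235 + 0.30875 = 1.54375 m along the plane.
The resultant acts 1.235 + 0.30875 = 1.54375 m (along the plate) below the hinge at the top edge, so the moment about the hinge is M = F × 1.54375 = 35.7272 × 1.54375 = 55.1539 kN·m.
A normal force at the bottom, 2.47 m from the hinge, must supply this moment: P = 55.1539/2.47 = 22.3295 kN.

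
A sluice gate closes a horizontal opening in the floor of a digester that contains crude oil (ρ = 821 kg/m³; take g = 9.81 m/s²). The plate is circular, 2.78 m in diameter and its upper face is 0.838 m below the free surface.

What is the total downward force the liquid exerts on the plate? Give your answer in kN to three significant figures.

γ = ρg = 821 × 9.81 / 1000 = 8.05401 kN/m³.
The plate is horizontal, so pressure is uniform at p = γ·h = 8.05401 × 0.838 = 6.74926 kN/m².
A = π(1.39)² = 6.06987 m².
F = p·A = 6.74926 × 6.06987 = 40.9671 kN.

F ≈ 41.0 kN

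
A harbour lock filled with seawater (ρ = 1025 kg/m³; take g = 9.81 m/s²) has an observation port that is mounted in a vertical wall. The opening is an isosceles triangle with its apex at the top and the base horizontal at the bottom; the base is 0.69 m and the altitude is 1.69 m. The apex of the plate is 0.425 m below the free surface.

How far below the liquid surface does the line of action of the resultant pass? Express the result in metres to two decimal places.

h_p = 1.65 m

γ = ρg = 1025 × 9.81 / 1000 = 10.05525 kN/m³.
With the apex up, the centroid sits 2h/3 = 2 × 1.69/3 = 1.12667 m below the apex, so the centroid depth is h_c = 0.425 + 1.12667 = 1.55167 m.
A = ½ × 0.69 × 1.69 = 0.58305 m².
Resultant F = γ·h_c·A = 10.05525 × 1.55167 × 0.58305 = 9.097 kN.
I_c = b·h³/36 = 0.69 × 1.69³/36 = 0.0925138 m⁴.
Centre of pressure: y_p = y_c + I_c/(y_c·A) = 1.55167 + 0.0925138/(1.55167 × 0.58305) = 1.55167 + 0.102259 = 1.65393 m along the plane.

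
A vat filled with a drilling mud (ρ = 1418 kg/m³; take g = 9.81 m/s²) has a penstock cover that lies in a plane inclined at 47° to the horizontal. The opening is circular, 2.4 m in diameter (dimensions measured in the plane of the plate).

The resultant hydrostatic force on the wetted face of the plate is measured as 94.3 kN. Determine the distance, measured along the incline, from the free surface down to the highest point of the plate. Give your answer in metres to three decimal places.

y_top ≈ 0.849 m

γ = ρg = 1418 × 9.81 / 1000 = 13.91058 kN/m³.
A = π(1.2)² = 4.52389 m².
From F = γ·h_c·A, the centroid depth is h_c = 94.3/(13.91058 × 4.52389) = 1.49849 m.
Let θ = 47° be the plate's angle to the horizontal; measure y along the incline from where the plane meets the free surface. Vertical depth h = y·sinθ with sinθ = 0.731354.
Along the incline, y_c = h_c/sinθ = 1.49849/0.731354 = 2.04893 m.
The centroid is at the centre, 1.2 m below the top of the plate, so the highest point sits at y_top = 2.04893 − 1.2 = 0.84893 m along the incline.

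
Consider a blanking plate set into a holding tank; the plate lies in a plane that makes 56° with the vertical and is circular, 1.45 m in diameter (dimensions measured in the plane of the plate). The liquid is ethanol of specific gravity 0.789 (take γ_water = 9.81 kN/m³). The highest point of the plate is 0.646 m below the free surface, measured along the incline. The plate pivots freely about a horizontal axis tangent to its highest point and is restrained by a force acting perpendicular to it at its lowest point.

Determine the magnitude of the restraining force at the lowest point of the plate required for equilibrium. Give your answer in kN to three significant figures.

P ≈ 5.55 kN

γ = 0.789 × 9.81 = 7.74009 kN/m³.
The plate makes 56° with the vertical, i.e. θ = 90° − 56° = 34° to the horizontal. Measuring y along the incline from the free-surface line, vertical depth h = y·sinθ with sinθ = 0.559193.
The centroid is at the centre, 0.725 m below the top of the plate, so y_c = 0.646 + 0.725 = 1.371 m and h_c = 1.371 × 0.559193 = 0.766654 m.
A = π(0.725)² = 1.6513 m².
Resultant F = γ·h_c·A = 7.74009 × 0.766654 × 1.6513 = 9.79877 kN.
I_c = πr⁴/4 = π × 0.725⁴/4 = 0.216991 m⁴.
Centre of pressure: y_p = y_c + I_c/(y_c·A) = 1.371 + 0.216991/(1.371 × 1.6513) = 1.371 + 0.0958469 = 1.46685 m along the plane.
The resultant acts 0.725 + 0.0958469 = 0.820847 m (along the plate) below the hinge at the top edge, so the moment about the hinge is M = F × 0.820847 = 9.79877 × 0.820847 = 8.04329 kN·m.
A normal force at the bottom, 1.45 m from the hinge, must supply this moment: P = 8.04329/1.45 = 5.5471 kN.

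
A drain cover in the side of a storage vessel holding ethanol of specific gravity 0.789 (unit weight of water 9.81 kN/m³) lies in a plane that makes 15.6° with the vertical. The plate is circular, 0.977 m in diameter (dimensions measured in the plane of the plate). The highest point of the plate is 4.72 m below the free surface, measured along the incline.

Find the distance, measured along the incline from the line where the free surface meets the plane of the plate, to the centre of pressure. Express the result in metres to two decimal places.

y_p = 5.22 m

γ = 0.789 × 9.81 = 7.74009 kN/m³.
The plate makes 15.6° with the vertical, i.e. θ = 90° − 15.6° = 74.4° to the horizontal. Measuring y along the incline from the free-surface line, vertical depth h = y·sinθ with sinθ = 0.963163.
The centroid is at the centre, 0.4885 m below the top of the plate, so y_c = 4.72 + 0.4885 = 5.2085 m and h_c = 5.2085 × 0.963163 = 5.01663 m.
A = π(0.4885)² = 0.749685 m².
Resultant F = γ·h_c·A = 7.74009 × 5.01663 × 0.749685 = 29.1096 kN.
I_c = πr⁴/4 = π × 0.4885⁴/4 = 0.0447248 m⁴.
Centre of pressure: y_p = y_c + I_c/(y_c·A) = 5.2085 + 0.0447248/(5.2085 × 0.749685) = 5.2085 + 0.011454 = 5.21995 m along the plane.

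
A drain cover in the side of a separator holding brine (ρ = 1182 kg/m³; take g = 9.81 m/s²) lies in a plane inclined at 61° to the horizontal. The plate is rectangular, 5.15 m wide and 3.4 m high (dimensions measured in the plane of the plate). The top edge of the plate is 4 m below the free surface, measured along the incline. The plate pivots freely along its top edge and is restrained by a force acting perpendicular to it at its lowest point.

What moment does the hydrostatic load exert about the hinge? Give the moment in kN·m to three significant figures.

γ = ρg = 1182 × 9.81 / 1000 = 11.59542 kN/m³.
Let θ = 61° be the plate's angle to the horizontal; measure y along the incline from where the plane meets the free surface. Vertical depth h = y·sinθ with sinθ = 0.874620.
The centroid lies 3.4/2 = 1.7 m below the top edge, so y_c = 4 + 1.7 = 5.7 m and h_c = 5.7 × 0.874620 = 4.98533 m.
A = 5.15 × 3.4 = 17.51 m².
Resultant F = γ·h_c·A = 11.59542 × 4.98533 × 17.51 = 1012.2 kN.
I_c = b·h³/12 = 5.15 × 3.4³/12 = 16.868 m⁴.
Centre of pressure: y_p = y_c + I_c/(y_c·A) = 5.7 + 16.868/(5.7 × 17.51) = 5.7 + 0.169006 = 5.86901 m along the plane.
The resultant acts 1.7 + 0.169006 = 1.86901 m (along the plate) below the hinge at the top edge, so the moment about the hinge is M = F × 1.86901 = 1012.2 × 1.86901 = 1891.81 kN·m.

M ≈ 1890 kN·m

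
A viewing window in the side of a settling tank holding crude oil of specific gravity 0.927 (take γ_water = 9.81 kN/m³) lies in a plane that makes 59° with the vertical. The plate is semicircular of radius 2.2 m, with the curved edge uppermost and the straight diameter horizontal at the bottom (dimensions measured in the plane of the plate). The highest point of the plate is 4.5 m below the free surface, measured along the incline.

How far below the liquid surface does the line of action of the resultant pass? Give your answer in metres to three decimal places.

h_p = 3.000 m

γ = 0.927 × 9.81 = 9.09387 kN/m³.
The plate makes 59° with the vertical, i.e. θ = 90° − 59° = 31° to the horizontal. Measuring y along the incline from the free-surface line, vertical depth h = y·sinθ with sinθ = 0.515038.
The centroid lies 4r/(3π) = 0.933709 m above the diameter, so r − 4r/(3π) = 2.2 − 0.933709 = 1.26629 m below the topmost point, so y_c = 4.5 + 1.26629 = 5.76629 m and h_c = 5.76629 × 0.515038 = 2.96986 m.
A = πr²/2 = π × 2.2²/2 = 7.60265 m².
Resultant F = γ·h_c·A = 9.09387 × 2.96986 × 7.60265 = 205.329 kN.
I_c = (π/8 − 8/(9π))·r⁴ = 0.109757 × 2.2⁴ = 2.57112 m⁴.
Centre of pressure: y_p = y_c + I_c/(y_c·A) = 5.76629 + 2.57112/(5.76629 × 7.60265) = 5.76629 + 0.058649 = 5.82494 m along the plane.
Vertically, h_p = y_p·sinθ = 5.82494 × 0.515038 = 3.00007 m.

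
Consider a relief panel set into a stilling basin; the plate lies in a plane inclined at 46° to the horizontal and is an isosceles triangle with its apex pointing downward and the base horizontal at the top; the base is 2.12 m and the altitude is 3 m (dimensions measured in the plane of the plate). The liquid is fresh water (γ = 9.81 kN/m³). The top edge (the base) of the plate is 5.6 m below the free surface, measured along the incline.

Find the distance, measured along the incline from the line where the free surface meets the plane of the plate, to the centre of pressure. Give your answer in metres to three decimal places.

y_p = 6.676 m

γ = 9.81 kN/m³.
Let θ = 46° be the plate's angle to the horizontal; measure y along the incline from where the plane meets the free surface. Vertical depth h = y·sinθ with sinθ = 0.719340.
With the apex down, the centroid sits h/3 = 3/3 = 1 m below the base (the top edge), so y_c = 5.6 + 1 = 6.6 m and h_c = 6.6 × 0.719340 = 4.74764 m.
A = ½ × 2.12 × 3 = 3.18 m².
Resultant F = γ·h_c·A = 9.81 × 4.74764 × 3.18 = 148.106 kN.
I_c = b·h³/36 = 2.12 × 3³/36 = 1.59 m⁴.
Centre of pressure: y_p = y_c + I_c/(y_c·A) = 6.6 + 1.59/(6.6 × 3.18) = 6.6 + 0.0757576 = 6.67576 m along the plane.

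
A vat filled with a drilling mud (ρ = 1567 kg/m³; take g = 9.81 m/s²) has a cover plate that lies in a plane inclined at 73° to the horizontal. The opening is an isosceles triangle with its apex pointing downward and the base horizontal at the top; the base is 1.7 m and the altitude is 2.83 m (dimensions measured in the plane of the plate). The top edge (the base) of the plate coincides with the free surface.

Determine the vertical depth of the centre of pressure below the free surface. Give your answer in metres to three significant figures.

γ = ρg = 1567 × 9.81 / 1000 = 15.37227 kN/m³.
Let θ = 73° be the plate's angle to the horizontal; measure y along the incline from where the plane meets the free surface. Vertical depth h = y·sinθ with sinθ = 0.956305.
With the apex down, the centroid sits h/3 = 2.83/3 = 0.943333 m below the base (the top edge), so y_c = 0.943333 m and h_c = 0.943333 × 0.956305 = 0.902114 m.
A = ½ × 1.7 × 2.83 = 2.4055 m².
Resultant F = γ·h_c·A = 15.37227 × 0.902114 × 2.4055 = 33.3584 kN.
I_c = b·h³/36 = 1.7 × 2.83³/36 = 1.0703 m⁴.
Centre of pressure: y_p = y_c + I_c/(y_c·A) = 0.943333 + 1.0703/(0.943333 × 2.4055) = 0.943333 + 0.471667 = 1.415 m along the plane.
Vertically, h_p = y_p·sinθ = 1.415 × 0.956305 = 1.35317 m.

h_p = 1.35 m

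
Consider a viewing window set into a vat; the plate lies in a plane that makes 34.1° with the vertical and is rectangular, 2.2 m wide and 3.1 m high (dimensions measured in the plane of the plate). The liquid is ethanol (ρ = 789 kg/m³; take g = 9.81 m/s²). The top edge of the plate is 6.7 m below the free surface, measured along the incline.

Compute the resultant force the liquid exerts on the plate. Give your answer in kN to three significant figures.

F ≈ 361 kN

γ = ρg = 789 × 9.81 / 1000 = 7.74009 kN/m³.
The plate makes 34.1° with the vertical, i.e. θ = 90° − 34.1° = 55.9° to the horizontal. Measuring y along the incline from the free-surface line, vertical depth h = y·sinθ with sinθ = 0.828060.
The centroid lies 3.1/2 = 1.55 m below the top edge, so y_c = 6.7 + 1.55 = 8.25 m and h_c = 8.25 × 0.828060 = 6.8315 m.
A = 2.2 × 3.1 = 6.82 m².
Resultant F = γ·h_c·A = 7.74009 × 6.8315 × 6.82 = 360.617 kN.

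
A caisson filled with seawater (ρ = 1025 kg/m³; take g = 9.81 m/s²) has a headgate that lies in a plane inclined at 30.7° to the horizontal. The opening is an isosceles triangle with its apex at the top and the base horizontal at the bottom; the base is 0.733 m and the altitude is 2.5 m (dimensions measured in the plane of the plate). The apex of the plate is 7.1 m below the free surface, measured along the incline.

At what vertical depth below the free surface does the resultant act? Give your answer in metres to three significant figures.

h_p = 4.50 m

γ = ρg = 1025 × 9.81 / 1000 = 10.05525 kN/m³.
Let θ = 30.7° be the plate's angle to the horizontal; measure y along the incline from where the plane meets the free surface. Vertical depth h = y·sinθ with sinθ = 0.510543.
With the apex up, the centroid sits 2h/3 = 2 × 2.5/3 = 1.66667 m below the apex, so y_c = 7.1 + 1.66667 = 8.76667 m and h_c = 8.76667 × 0.510543 = 4.47576 m.
A = ½ × 0.733 × 2.5 = 0.91625 m².
Resultant F = γ·h_c·A = 10.05525 × 4.47576 × 0.91625 = 41.2357 kN.
I_c = b·h³/36 = 0.733 × 2.5³/36 = 0.318142 m⁴.
Centre of pressure: y_p = y_c + I_c/(y_c·A) = 8.76667 + 0.318142/(8.76667 × 0.91625) = 8.76667 + 0.039607 = 8.80628 m along the plane.
Vertically, h_p = y_p·sinθ = 8.80628 × 0.510543 = 4.49598 m.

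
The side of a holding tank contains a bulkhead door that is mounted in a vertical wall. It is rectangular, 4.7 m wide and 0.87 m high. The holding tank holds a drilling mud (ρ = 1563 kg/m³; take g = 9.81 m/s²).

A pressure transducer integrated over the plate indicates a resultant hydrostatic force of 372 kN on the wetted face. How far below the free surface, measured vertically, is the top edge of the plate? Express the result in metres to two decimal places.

d_top ≈ 5.50 m

γ = ρg = 1563 × 9.81 / 1000 = 15.33303 kN/m³.
A = 4.7 × 0.87 = 4.089 m².
From F = γ·h_c·A, the centroid depth is h_c = 372/(15.33303 × 4.089) = 5.93332 m.
The centroid lies 0.87/2 = 0.435 m below the top edge, so the top edge sits at h_top = 5.93332 − 0.435 = 5.49832 m below the surface.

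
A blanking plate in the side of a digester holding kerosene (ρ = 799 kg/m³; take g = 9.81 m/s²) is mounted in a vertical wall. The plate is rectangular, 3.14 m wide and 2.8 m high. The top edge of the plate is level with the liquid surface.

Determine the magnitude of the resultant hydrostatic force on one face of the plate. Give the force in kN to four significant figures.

γ = ρg = 799 × 9.81 / 1000 = 7.83819 kN/m³.
The centroid lies 2.8/2 = 1.4 m below the top edge, so the centroid depth is h_c = 1.4 m.
A = 3.14 × 2.8 = 8.792 m².
Resultant F = γ·h_c·A = 7.83819 × 1.4 × 8.792 = 96.4787 kN.

F ≈ 96.48 kN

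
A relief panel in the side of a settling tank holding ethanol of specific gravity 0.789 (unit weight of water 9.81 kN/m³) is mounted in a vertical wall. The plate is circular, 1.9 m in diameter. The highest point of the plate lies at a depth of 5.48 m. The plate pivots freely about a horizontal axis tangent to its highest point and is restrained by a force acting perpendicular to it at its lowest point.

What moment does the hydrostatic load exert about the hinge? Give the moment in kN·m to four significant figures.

γ = 0.789 × 9.81 = 7.74009 kN/m³.
The centroid is at the centre, 0.95 m below the top of the plate, so the centroid depth is h_c = 5.48 + 0.95 = 6.43 m.
A = π(0.95)² = 2.83529 m².
Resultant F = γ·h_c·A = 7.74009 × 6.43 × 2.83529 = 141.109 kN.
I_c = πr⁴/4 = π × 0.95⁴/4 = 0.639712 m⁴.
Centre of pressure: y_p = y_c + I_c/(y_c·A) = 6.43 + 0.639712/(6.43 × 2.83529) = 6.43 + 0.0350894 = 6.46509 m along the plane.
The resultant acts 0.95 + 0.0350894 = 0.985089 m (along the plate) below the hinge at the top edge, so the moment about the hinge is M = F × 0.985089 = 141.109 × 0.985089 = 139.005 kN·m.

M ≈ 139.0 kN·m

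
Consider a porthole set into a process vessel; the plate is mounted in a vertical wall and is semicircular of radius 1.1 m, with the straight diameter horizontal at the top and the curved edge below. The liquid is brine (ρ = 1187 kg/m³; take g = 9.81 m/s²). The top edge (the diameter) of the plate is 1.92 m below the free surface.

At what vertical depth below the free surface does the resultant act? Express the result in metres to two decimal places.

h_p = 2.42 m

γ = ρg = 1187 × 9.81 / 1000 = 11.64447 kN/m³.
The centroid of a semicircle lies 4r/(3π) = 0.466854 m from the diameter, here below the top edge, so the centroid depth is h_c = 1.92 + 0.466854 = 2.38685 m.
A = πr²/2 = π × 1.1²/2 = 1.90066 m².
Resultant F = γ·h_c·A = 11.64447 × 2.38685 × 1.90066 = 52.8262 kN.
I_c = (π/8 − 8/(9π))·r⁴ = 0.109757 × 1.1⁴ = 0.160695 m⁴.
Centre of pressure: y_p = y_c + I_c/(y_c·A) = 2.38685 + 0.160695/(2.38685 × 1.90066) = 2.38685 + 0.035422 = 2.42227 m along the plane.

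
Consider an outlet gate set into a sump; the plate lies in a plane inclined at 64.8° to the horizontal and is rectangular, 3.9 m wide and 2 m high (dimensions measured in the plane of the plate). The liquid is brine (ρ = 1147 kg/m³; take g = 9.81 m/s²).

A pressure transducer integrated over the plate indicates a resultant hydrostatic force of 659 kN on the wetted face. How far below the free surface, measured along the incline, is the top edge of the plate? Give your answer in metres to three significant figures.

γ = ρg = 1147 × 9.81 / 1000 = 11.25207 kN/m³.
A = 3.9 × 2 = 7.8 m².
From F = γ·h_c·A, the centroid depth is h_c = 659/(11.25207 × 7.8) = 7.50859 m.
Let θ = 64.8° be the plate's angle to the horizontal; measure y along the incline from where the plane meets the free surface. Vertical depth h = y·sinθ with sinθ = 0.904827.
Along the incline, y_c = h_c/sinθ = 7.50859/0.904827 = 8.29837 m.
The centroid lies 2/2 = 1 m below the top edge, so the top edge sits at y_top = 8.29837 − 1 = 7.29837 m along the incline.

y_top ≈ 7.30 m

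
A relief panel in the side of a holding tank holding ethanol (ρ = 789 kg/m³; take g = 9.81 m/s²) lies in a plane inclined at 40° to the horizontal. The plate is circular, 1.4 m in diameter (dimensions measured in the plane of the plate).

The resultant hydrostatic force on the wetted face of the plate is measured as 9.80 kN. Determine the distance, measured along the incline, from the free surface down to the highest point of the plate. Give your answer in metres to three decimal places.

y_top ≈ 0.580 m

γ = ρg = 789 × 9.81 / 1000 = 7.74009 kN/m³.
A = π(0.7)² = 1.53938 m².
From F = γ·h_c·A, the centroid depth is h_c = 9.80/(7.74009 × 1.53938) = 0.822497 m.
Let θ = 40° be the plate's angle to the horizontal; measure y along the incline from where the plane meets the free surface. Vertical depth h = y·sinθ with sinθ = 0.642788.
Along the incline, y_c = h_c/sinθ = 0.822497/0.642788 = 1.27958 m.
The centroid is at the centre, 0.7 m below the top of the plate, so the highest point sits at y_top = 1.27958 − 0.7 = 0.57958 m along the incline.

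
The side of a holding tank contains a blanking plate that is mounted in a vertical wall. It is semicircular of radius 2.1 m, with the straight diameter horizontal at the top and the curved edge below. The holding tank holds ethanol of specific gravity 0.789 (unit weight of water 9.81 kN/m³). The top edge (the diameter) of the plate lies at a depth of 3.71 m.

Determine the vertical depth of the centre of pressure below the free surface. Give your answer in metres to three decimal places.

γ = 0.789 × 9.81 = 7.74009 kN/m³.
The centroid of a semicircle lies 4r/(3π) = 0.891268 m from the diameter, here below the top edge, so the centroid depth is h_c = 3.71 + 0.891268 = 4.60127 m.
A = πr²/2 = π × 2.1²/2 = 6.92721 m².
Resultant F = γ·h_c·A = 7.74009 × 4.60127 × 6.92721 = 246.707 kN.
I_c = (π/8 − 8/(9π))·r⁴ = 0.109757 × 2.1⁴ = 2.13457 m⁴.
Centre of pressure: y_p = y_c + I_c/(y_c·A) = 4.60127 + 2.13457/(4.60127 × 6.92721) = 4.60127 + 0.0669691 = 4.66824 m along the plane.

h_p = 4.668 m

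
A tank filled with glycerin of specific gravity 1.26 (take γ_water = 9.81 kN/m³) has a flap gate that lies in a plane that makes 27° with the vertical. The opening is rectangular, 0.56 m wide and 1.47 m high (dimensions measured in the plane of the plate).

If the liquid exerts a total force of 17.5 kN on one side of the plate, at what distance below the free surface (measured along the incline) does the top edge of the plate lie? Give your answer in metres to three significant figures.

γ = 1.26 × 9.81 = 12.3606 kN/m³.
A = 0.56 × 1.47 = 0.8232 m².
From F = γ·h_c·A, the centroid depth is h_c = 17.5/(12.3606 × 0.8232) = 1.71986 m.
The plate makes 27° with the vertical, i.e. θ = 90° − 27° = 63° to the horizontal. Measuring y along the incline from the free-surface line, vertical depth h = y·sinθ with sinθ = 0.891007.
Along the incline, y_c = h_c/sinθ = 1.71986/0.891007 = 1.93024 m.
The centroid lies 1.47/2 = 0.735 m below the top edge, so the top edge sits at y_top = 1.93024 − 0.735 = 1.19524 m along the incline.

y_top ≈ 1.20 m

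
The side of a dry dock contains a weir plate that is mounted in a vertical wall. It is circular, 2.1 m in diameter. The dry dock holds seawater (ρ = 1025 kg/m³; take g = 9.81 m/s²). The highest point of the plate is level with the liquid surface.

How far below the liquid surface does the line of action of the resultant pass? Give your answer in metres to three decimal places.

h_p = 1.313 m

γ = ρg = 1025 × 9.81 / 1000 = 10.05525 kN/m³.
The centroid is at the centre, 1.05 m below the top of the plate, so the centroid depth is h_c = 1.05 m.
A = π(1.05)² = 3.46361 m².
Resultant F = γ·h_c·A = 10.05525 × 1.05 × 3.46361 = 36.5688 kN.
I_c = πr⁴/4 = π × 1.05⁴/4 = 0.954656 m⁴.
Centre of pressure: y_p = y_c + I_c/(y_c·A) = 1.05 + 0.954656/(1.05 × 3.46361) = 1.05 + 0.2625 = 1.3125 m along the plane.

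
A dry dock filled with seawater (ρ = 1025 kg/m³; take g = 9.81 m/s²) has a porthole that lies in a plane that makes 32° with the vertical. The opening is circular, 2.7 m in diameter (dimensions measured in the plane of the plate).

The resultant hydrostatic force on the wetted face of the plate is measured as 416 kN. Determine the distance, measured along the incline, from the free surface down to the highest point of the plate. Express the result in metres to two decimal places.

γ = ρg = 1025 × 9.81 / 1000 = 10.05525 kN/m³.
A = π(1.35)² = 5.72555 m².
From F = γ·h_c·A, the centroid depth is h_c = 416/(10.05525 × 5.72555) = 7.22576 m.
The plate makes 32° with the vertical, i.e. θ = 90° − 32° = 58° to the horizontal. Measuring y along the incline from the free-surface line, vertical depth h = y·sinθ with sinθ = 0.848048.
Along the incline, y_c = h_c/sinθ = 7.22576/0.848048 = 8.52046 m.
The centroid is at the centre, 1.35 m below the top of the plate, so the highest point sits at y_top = 8.52046 − 1.35 = 7.17046 m along the incline.

y_top ≈ 7.17 m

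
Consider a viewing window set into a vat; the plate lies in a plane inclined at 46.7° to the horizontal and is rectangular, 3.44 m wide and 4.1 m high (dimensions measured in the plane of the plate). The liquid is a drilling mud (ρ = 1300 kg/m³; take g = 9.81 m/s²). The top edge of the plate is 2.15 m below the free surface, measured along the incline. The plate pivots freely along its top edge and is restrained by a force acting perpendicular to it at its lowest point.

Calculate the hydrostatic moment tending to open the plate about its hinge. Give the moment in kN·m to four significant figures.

γ = ρg = 1300 × 9.81 / 1000 = 12.753 kN/m³.
Let θ = 46.7° be the plate's angle to the horizontal; measure y along the incline from where the plane meets the free surface. Vertical depth h = y·sinθ with sinθ = 0.727773.
The centroid lies 4.1/2 = 2.05 m below the top edge, so y_c = 2.15 + 2.05 = 4.2 m and h_c = 4.2 × 0.727773 = 3.05665 m.
A = 3.44 × 4.1 = 14.104 m².
Resultant F = γ·h_c·A = 12.753 × 3.05665 × 14.104 = 549.794 kN.
I_c = b·h³/12 = 3.44 × 4.1³/12 = 19.7574 m⁴.
Centre of pressure: y_p = y_c + I_c/(y_c·A) = 4.2 + 19.7574/(4.2 × 14.104) = 4.2 + 0.333533 = 4.53353 m along the plane.
The resultant acts 2.05 + 0.333533 = 2.38353 m (along the plate) below the hinge at the top edge, so the moment about the hinge is M = F × 2.38353 = 549.794 × 2.38353 = 1310.45 kN·m.

M ≈ 1310 kN·m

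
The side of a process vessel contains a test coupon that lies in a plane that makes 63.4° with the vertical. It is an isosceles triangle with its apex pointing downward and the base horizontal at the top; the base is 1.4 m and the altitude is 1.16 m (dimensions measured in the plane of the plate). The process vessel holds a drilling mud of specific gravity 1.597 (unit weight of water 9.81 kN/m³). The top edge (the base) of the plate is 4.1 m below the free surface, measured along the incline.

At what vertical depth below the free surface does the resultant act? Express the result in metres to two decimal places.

γ = 1.597 × 9.81 = 15.66657 kN/m³.
The plate makes 63.4° with the vertical, i.e. θ = 90° − 63.4° = 26.6° to the horizontal. Measuring y along the incline from the free-surface line, vertical depth h = y·sinθ with sinθ = 0.447759.
With the apex down, the centroid sits h/3 = 1.16/3 = 0.386667 m below the base (the top edge), so y_c = 4.1 + 0.386667 = 4.48667 m and h_c = 4.48667 × 0.447759 = 2.00895 m.
A = ½ × 1.4 × 1.16 = 0.812 m².
Resultant F = γ·h_c·A = 15.66657 × 2.00895 × 0.812 = 25.5564 kN.
I_c = b·h³/36 = 1.4 × 1.16³/36 = 0.0607015 m⁴.
Centre of pressure: y_p = y_c + I_c/(y_c·A) = 4.48667 + 0.0607015/(4.48667 × 0.812) = 4.48667 + 0.0166617 = 4.50333 m along the plane.
Vertically, h_p = y_p·sinθ = 4.50333 × 0.447759 = 2.01641 m.

h_p = 2.02 m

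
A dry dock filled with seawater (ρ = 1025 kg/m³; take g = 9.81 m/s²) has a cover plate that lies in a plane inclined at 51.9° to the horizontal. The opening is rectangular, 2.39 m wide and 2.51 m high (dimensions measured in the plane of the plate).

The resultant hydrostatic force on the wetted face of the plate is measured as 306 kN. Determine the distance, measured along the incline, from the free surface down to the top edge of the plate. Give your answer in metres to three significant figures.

y_top ≈ 5.19 m

γ = ρg = 1025 × 9.81 / 1000 = 10.05525 kN/m³.
A = 2.39 × 2.51 = 5.9989 m².
From F = γ·h_c·A, the centroid depth is h_c = 306/(10.05525 × 5.9989) = 5.07291 m.
Let θ = 51.9° be the plate's angle to the horizontal; measure y along the incline from where the plane meets the free surface. Vertical depth h = y·sinθ with sinθ = 0.786935.
Along the incline, y_c = h_c/sinθ = 5.07291/0.786935 = 6.44642 m.
The centroid lies 2.51/2 = 1.255 m below the top edge, so the top edge sits at y_top = 6.44642 − 1.255 = 5.19142 m along the incline.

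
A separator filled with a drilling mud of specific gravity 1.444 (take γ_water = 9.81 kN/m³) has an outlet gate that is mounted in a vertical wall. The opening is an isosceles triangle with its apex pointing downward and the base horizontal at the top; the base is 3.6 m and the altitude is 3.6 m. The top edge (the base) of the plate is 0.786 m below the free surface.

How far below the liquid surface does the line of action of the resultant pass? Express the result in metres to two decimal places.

h_p = 2.35 m

γ = 1.444 × 9.81 = 14.16564 kN/m³.
With the apex down, the centroid sits h/3 = 3.6/3 = 1.2 m below the base (the top edge), so the centroid depth is h_c = 0.786 + 1.2 = 1.986 m.
A = ½ × 3.6 × 3.6 = 6.48 m².
Resultant F = γ·h_c·A = 14.16564 × 1.986 × 6.48 = 182.302 kN.
I_c = b·h³/36 = 3.6 × 3.6³/36 = 4.6656 m⁴.
Centre of pressure: y_p = y_c + I_c/(y_c·A) = 1.986 + 4.6656/(1.986 × 6.48) = 1.986 + 0.362538 = 2.34854 m along the plane.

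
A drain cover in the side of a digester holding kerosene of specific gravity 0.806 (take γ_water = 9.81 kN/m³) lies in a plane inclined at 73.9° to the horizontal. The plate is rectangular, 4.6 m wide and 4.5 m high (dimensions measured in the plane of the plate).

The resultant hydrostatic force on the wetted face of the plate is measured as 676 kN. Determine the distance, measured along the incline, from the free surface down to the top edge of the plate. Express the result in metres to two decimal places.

γ = 0.806 × 9.81 = 7.90686 kN/m³.
A = 4.6 × 4.5 = 20.7 m².
From F = γ·h_c·A, the centroid depth is h_c = 676/(7.90686 × 20.7) = 4.13021 m.
Let θ = 73.9° be the plate's angle to the horizontal; measure y along the incline from where the plane meets the free surface. Vertical depth h = y·sinθ with sinθ = 0.960779.
Along the incline, y_c = h_c/sinθ = 4.13021/0.960779 = 4.29881 m.
The centroid lies 4.5/2 = 2.25 m below the top edge, so the top edge sits at y_top = 4.29881 − 2.25 = 2.04881 m along the incline.

y_top ≈ 2.05 m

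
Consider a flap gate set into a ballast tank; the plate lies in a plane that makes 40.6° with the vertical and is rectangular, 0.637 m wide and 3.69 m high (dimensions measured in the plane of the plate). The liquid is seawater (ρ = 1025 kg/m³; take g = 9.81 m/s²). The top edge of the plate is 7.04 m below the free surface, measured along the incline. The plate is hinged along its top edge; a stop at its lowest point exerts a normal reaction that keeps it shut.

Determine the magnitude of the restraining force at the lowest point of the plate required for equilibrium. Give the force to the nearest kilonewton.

γ = ρg = 1025 × 9.81 / 1000 = 10.05525 kN/m³.
The plate makes 40.6° with the vertical, i.e. θ = 90° − 40.6° = 49.4° to the horizontal. Measuring y along the incline from the free-surface line, vertical depth h = y·sinθ with sinθ = 0.759271.
The centroid lies 3.69/2 = 1.845 m below the top edge, so y_c = 7.04 + 1.845 = 8.885 m and h_c = 8.885 × 0.759271 = 6.74612 m.
A = 0.637 × 3.69 = 2.35053 m².
Resultant F = γ·h_c·A = 10.05525 × 6.74612 × 2.35053 = 159.446 kN.
I_c = b·h³/12 = 0.637 × 3.69³/12 = 2.66709 m⁴.
Centre of pressure: y_p = y_c + I_c/(y_c·A) = 8.885 + 2.66709/(8.885 × 2.35053) = 8.885 + 0.127707 = 9.01271 m along the plane.
The resultant acts 1.845 + 0.127707 = 1.97271 m (along the plate) below the hinge at the top edge, so the moment about the hinge is M = F × 1.97271 = 159.446 × 1.97271 = 314.541 kN·m.
A normal force at the bottom, 3.69 m from the hinge, must supply this moment: P = 314.541/3.69 = 85.2415 kN.

P ≈ 85 kN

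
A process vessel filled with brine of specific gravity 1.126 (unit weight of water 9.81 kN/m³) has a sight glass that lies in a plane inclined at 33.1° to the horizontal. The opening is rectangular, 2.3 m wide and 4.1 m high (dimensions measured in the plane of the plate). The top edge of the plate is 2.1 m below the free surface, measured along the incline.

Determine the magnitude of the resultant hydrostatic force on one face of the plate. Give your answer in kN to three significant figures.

F ≈ 236 kN

γ = 1.126 × 9.81 = 11.04606 kN/m³.
Let θ = 33.1° be the plate's angle to the horizontal; measure y along the incline from where the plane meets the free surface. Vertical depth h = y·sinθ with sinθ = 0.546102.
The centroid lies 4.1/2 = 2.05 m below the top edge, so y_c = 2.1 + 2.05 = 4.15 m and h_c = 4.15 × 0.546102 = 2.26632 m.
A = 2.3 × 4.1 = 9.43 m².
Resultant F = γ·h_c·A = 11.04606 × 2.26632 × 9.43 = 236.07 kN.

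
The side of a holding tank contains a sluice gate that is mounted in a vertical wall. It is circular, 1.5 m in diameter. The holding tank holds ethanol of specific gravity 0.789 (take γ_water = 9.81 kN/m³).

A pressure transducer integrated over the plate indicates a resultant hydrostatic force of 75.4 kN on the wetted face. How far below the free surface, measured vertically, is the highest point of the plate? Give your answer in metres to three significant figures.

d_top ≈ 4.76 m

γ = 0.789 × 9.81 = 7.74009 kN/m³.
A = π(0.75)² = 1.76715 m².
From F = γ·h_c·A, the centroid depth is h_c = 75.4/(7.74009 × 1.76715) = 5.51254 m.
The centroid is at the centre, 0.75 m below the top of the plate, so the highest point sits at h_top = 5.51254 − 0.75 = 4.76254 m below the surface.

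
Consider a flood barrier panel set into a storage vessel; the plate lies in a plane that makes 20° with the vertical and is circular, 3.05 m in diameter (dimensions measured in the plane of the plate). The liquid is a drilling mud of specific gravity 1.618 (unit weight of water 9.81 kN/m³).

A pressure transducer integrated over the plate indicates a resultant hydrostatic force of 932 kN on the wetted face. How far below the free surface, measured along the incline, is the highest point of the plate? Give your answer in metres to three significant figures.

y_top ≈ 7.03 m

γ = 1.618 × 9.81 = 15.87258 kN/m³.
A = π(1.525)² = 7.30617 m².
From F = γ·h_c·A, the centroid depth is h_c = 932/(15.87258 × 7.30617) = 8.03672 m.
The plate makes 20° with the vertical, i.e. θ = 90° − 20° = 70° to the horizontal. Measuring y along the incline from the free-surface line, vertical depth h = y·sinθ with sinθ = 0.939693.
Along the incline, y_c = h_c/sinθ = 8.03672/0.939693 = 8.5525 m.
The centroid is at the centre, 1.525 m below the top of the plate, so the highest point sits at y_top = 8.5525 − 1.525 = 7.0275 m along the incline.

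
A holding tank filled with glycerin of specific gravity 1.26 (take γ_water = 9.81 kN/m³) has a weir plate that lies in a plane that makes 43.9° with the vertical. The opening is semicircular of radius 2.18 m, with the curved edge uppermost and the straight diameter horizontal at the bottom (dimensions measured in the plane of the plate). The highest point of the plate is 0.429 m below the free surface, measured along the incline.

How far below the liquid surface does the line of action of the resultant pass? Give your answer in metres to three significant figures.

γ = 1.26 × 9.81 = 12.3606 kN/m³.
The plate makes 43.9° with the vertical, i.e. θ = 90° − 43.9° = 46.1° to the horizontal. Measuring y along the incline from the free-surface line, vertical depth h = y·sinθ with sinθ = 0.720551.
The centroid lies 4r/(3π) = 0.925221 m above the diameter, so r − 4r/(3π) = 2.18 − 0.925221 = 1.25478 m below the topmost point, so y_c = 0.429 + 1.25478 = 1.68378 m and h_c = 1.68378 × 0.720551 = 1.21325 m.
A = πr²/2 = π × 2.18²/2 = 7.46505 m².
Resultant F = γ·h_c·A = 12.3606 × 1.21325 × 7.46505 = 111.95 kN.
I_c = (π/8 − 8/(9π))·r⁴ = 0.109757 × 2.18⁴ = 2.4789 m⁴.
Centre of pressure: y_p = y_c + I_c/(y_c·A) = 1.68378 + 2.4789/(1.68378 × 7.46505) = 1.68378 + 0.197215 = 1.88099 m along the plane.
Vertically, h_p = y_p·sinθ = 1.88099 × 0.720551 = 1.35535 m.

h_p = 1.36 m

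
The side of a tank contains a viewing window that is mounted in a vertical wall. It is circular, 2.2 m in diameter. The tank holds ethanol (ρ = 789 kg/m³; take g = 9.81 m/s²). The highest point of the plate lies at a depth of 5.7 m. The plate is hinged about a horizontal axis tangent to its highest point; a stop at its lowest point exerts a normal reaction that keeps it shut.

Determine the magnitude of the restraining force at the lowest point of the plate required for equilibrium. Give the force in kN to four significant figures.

P ≈ 104.1 kN

γ = ρg = 789 × 9.81 / 1000 = 7.74009 kN/m³.
The centroid is at the centre, 1.1 m below the top of the plate, so the centroid depth is h_c = 5.7 + 1.1 = 6.8 m.
A = π(1.1)² = 3.80133 m².
Resultant F = γ·h_c·A = 7.74009 × 6.8 × 3.80133 = 200.074 kN.
I_c = πr⁴/4 = π × 1.1⁴/4 = 1.1499 m⁴.
Centre of pressure: y_p = y_c + I_c/(y_c·A) = 6.8 + 1.1499/(6.8 × 3.80133) = 6.8 + 0.0444852 = 6.84449 m along the plane.
The resultant acts 1.1 + 0.0444852 = 1.14449 m (along the plate) below the hinge at the top edge, so the moment about the hinge is M = F × 1.14449 = 200.074 × 1.14449 = 228.983 kN·m.
A normal force at the bottom, 2.2 m from the hinge, must supply this moment: P = 228.983/2.2 = 104.083 kN.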